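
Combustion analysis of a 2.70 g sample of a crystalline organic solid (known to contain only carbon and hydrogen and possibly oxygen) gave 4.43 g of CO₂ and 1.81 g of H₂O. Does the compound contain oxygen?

yes

mol C = 4.43 g CO₂ ÷ 44.009 g/mol = 0.1007 mol
mol H = 2 × 1.81 g H₂O ÷ 18.015 g/mol = 0.2009 mol
C and H account for only 1.412 g of the 2.70 g sample; the remaining 1.288 g must be oxygen.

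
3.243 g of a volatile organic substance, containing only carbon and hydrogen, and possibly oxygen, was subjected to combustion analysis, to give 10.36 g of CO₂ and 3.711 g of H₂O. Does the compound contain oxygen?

no

mol C = 10.36 g CO₂ ÷ 44.009 g/mol = 0.23541 mol
mol H = 2 × 3.711 g H₂O ÷ 18.015 g/mol = 0.41199 mol
C and H together account for 3.2428 g — essentially the entire 3.243 g sample — so the compound contains no oxygen.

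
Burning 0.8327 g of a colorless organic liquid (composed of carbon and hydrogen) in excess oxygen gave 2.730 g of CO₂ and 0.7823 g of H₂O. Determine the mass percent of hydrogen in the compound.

10.51%

mol C = 2.730 g CO₂ ÷ 44.009 g/mol = 0.062033 mol
mol H = 2 × 0.7823 g H₂O ÷ 18.015 g/mol = 0.086850 mol
mass % H = 0.087545 g ÷ 0.8327 g × 100%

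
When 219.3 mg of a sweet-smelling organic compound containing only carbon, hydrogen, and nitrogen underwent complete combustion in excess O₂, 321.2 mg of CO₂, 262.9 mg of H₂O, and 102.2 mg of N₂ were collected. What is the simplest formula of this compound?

mol C = 0.3212 g CO₂ ÷ 44.009 g/mol = 0.0072985 mol
mol H = 2 × 0.2629 g H₂O ÷ 18.015 g/mol = 0.029187 mol
mol N = 2 × 0.1022 g N₂ ÷ 28.014 g/mol = 0.0072964 mol
Divide by the smallest (0.0072964 mol): C 1.000, H 4.000, N 1.000

CH4N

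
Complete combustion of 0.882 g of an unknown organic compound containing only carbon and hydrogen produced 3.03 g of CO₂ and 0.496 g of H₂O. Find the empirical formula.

C5H4

mol C = 3.03 g CO₂ ÷ 44.009 g/mol = 0.06885 mol
mol H = 2 × 0.496 g H₂O ÷ 18.015 g/mol = 0.05507 mol
Divide by the smallest (0.05507 mol): C 1.250, H 1.000
Multiplying each by 4 gives whole numbers: C 5.00, H 4.00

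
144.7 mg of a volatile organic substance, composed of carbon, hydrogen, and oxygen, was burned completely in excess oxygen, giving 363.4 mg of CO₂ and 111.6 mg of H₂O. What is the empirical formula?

C4H6O

mol C = 0.3634 g CO₂ ÷ 44.009 g/mol = 0.0082574 mol
mol H = 2 × 0.1116 g H₂O ÷ 18.015 g/mol = 0.012390 mol
mass O = 0.1447 − (0.099180 + 0.012489) = 0.033032 g → mol O = 0.033032 ÷ 15.999 = 0.0020646 mol
Divide by the smallest (0.0020646 mol): C 4.000, H 6.001, O 1.000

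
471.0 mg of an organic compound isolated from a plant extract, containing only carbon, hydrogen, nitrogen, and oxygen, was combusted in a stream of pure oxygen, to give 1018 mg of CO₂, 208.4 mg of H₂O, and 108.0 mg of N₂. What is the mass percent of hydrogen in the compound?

4.95%

mol C = 1.018 g CO₂ ÷ 44.009 g/mol = 0.023132 mol
mol H = 2 × 0.2084 g H₂O ÷ 18.015 g/mol = 0.023136 mol
mol N = 2 × 0.1080 g N₂ ÷ 28.014 g/mol = 0.0077104 mol
mass O = 0.4710 − (0.27783 + 0.023321 + 0.10800) = 0.061845 g → mol O = 0.061845 ÷ 15.999 = 0.0038655 mol
mass % H = 0.023321 g ÷ 0.4710 g × 100%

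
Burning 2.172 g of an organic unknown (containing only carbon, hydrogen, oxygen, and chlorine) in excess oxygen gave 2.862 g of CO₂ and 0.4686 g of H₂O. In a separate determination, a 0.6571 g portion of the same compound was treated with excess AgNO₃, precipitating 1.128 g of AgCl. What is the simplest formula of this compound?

mol C = 2.862 g CO₂ ÷ 44.009 g/mol = 0.065032 mol
mol H = 2 × 0.4686 g H₂O ÷ 18.015 g/mol = 0.052023 mol
From the AgCl data: mol Cl per gram of compound = (1.128 ÷ 143.318) ÷ 0.6571 = 0.011978 mol/g, so in the 2.172 g combustion sample mol Cl = 0.026016 mol
mass O = 2.172 − (0.78110 + 0.052440 + 0.92226) = 0.41620 g → mol O = 0.41620 ÷ 15.999 = 0.026014 mol
Divide by the smallest (0.026014 mol): C 2.500, H 2.000, Cl 1.000, O 1.000
Multiplying each by 2 gives whole numbers: C 5.00, H 4.00, Cl 2.00, O 2.00

C5H4Cl2O2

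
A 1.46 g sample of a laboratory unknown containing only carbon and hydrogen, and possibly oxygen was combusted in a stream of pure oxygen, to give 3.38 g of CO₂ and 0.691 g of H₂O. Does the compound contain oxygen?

mol C = 3.38 g CO₂ ÷ 44.009 g/mol = 0.07680 mol
mol H = 2 × 0.691 g H₂O ÷ 18.015 g/mol = 0.07671 mol
C and H account for only 0.9998 g of the 1.46 g sample; the remaining 0.4602 g must be oxygen.

yes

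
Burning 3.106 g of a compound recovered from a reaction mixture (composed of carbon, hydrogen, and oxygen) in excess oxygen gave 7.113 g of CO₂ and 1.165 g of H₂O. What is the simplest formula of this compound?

C5H4O2

mol C = 7.113 g CO₂ ÷ 44.009 g/mol = 0.16163 mol
mol H = 2 × 1.165 g H₂O ÷ 18.015 g/mol = 0.12934 mol
mass O = 3.106 − (1.9413 + 0.13037) = 1.0343 g → mol O = 1.0343 ÷ 15.999 = 0.064650 mol
Divide by the smallest (0.064650 mol): C 2.500, H 2.001, O 1.000
Multiplying each by 2 gives whole numbers: C 5.00, H 4.00, O 2.00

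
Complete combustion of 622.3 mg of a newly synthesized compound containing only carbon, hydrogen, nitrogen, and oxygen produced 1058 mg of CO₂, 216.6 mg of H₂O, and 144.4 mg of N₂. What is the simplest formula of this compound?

mol C = 1.058 g CO₂ ÷ 44.009 g/mol = 0.024041 mol
mol H = 2 × 0.2166 g H₂O ÷ 18.015 g/mol = 0.024047 mol
mol N = 2 × 0.1444 g N₂ ÷ 28.014 g/mol = 0.010309 mol
mass O = 0.6223 − (0.28875 + 0.024239 + 0.14440) = 0.16491 g → mol O = 0.16491 ÷ 15.999 = 0.010308 mol
Divide by the smallest (0.010308 mol): C 2.332, H 2.333, N 1.000, O 1.000
Multiplying each by 3 gives whole numbers: C 7.00, H 7.00, N 3.00, O 3.00

C7H7N3O3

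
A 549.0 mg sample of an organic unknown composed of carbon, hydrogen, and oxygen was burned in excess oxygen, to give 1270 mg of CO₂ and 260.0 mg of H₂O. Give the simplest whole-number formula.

mol C = 1.270 g CO₂ ÷ 44.009 g/mol = 0.028858 mol
mol H = 2 × 0.2600 g H₂O ÷ 18.015 g/mol = 0.028865 mol
mass O = 0.5490 − (0.34661 + 0.029096) = 0.17329 g → mol O = 0.17329 ÷ 15.999 = 0.010832 mol
Divide by the smallest (0.010832 mol): C 2.664, H 2.665, O 1.000
Multiplying each by 3 gives whole numbers: C 7.99, H 7.99, O 3.00

C8H8O3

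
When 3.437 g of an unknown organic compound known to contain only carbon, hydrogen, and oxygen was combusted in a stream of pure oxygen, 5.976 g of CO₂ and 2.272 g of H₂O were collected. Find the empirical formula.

C7H13O5

mol C = 5.976 g CO₂ ÷ 44.009 g/mol = 0.13579 mol
mol H = 2 × 2.272 g H₂O ÷ 18.015 g/mol = 0.25223 mol
mass O = 3.437 − (1.6310 + 0.25425) = 1.5518 g → mol O = 1.5518 ÷ 15.999 = 0.096992 mol
Divide by the smallest (0.096992 mol): C 1.400, H 2.601, O 1.000
Multiplying each by 5 gives whole numbers: C 7.00, H 13.00, O 5.00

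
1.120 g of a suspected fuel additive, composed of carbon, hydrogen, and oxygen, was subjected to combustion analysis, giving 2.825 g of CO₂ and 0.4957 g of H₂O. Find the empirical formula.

mol C = 2.825 g CO₂ ÷ 44.009 g/mol = 0.064191 mol
mol H = 2 × 0.4957 g H₂O ÷ 18.015 g/mol = 0.055032 mol
mass O = 1.120 − (0.77100 + 0.055472) = 0.29352 g → mol O = 0.29352 ÷ 15.999 = 0.018346 mol
Divide by the smallest (0.018346 mol): C 3.499, H 3.000, O 1.000
Multiplying each by 2 gives whole numbers: C 7.00, H 6.00, O 2.00

C7H6O2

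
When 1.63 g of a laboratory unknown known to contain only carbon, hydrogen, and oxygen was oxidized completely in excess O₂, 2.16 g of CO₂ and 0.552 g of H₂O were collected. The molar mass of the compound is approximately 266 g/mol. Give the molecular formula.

mol C = 2.16 g CO₂ ÷ 44.009 g/mol = 0.04908 mol
mol H = 2 × 0.552 g H₂O ÷ 18.015 g/mol = 0.06128 mol
mass O = 1.63 − (0.5895 + 0.06177) = 0.9787 g → mol O = 0.9787 ÷ 15.999 = 0.06117 mol
Divide by the smallest (0.04908 mol): C 1.000, H 1.249, O 1.246
Multiplying each by 4 gives whole numbers: C 4.00, H 4.99, O 4.99
Empirical formula: C4H5O5
Empirical-formula mass = 133.08 g/mol; 266 ÷ 133.08 ≈ 2, so the molecular formula is C8H10O10.

C8H10O10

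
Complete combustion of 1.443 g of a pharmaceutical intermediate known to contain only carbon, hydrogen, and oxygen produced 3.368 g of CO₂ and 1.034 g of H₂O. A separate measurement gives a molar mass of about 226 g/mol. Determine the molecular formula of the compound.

C12H18O4

mol C = 3.368 g CO₂ ÷ 44.009 g/mol = 0.076530 mol
mol H = 2 × 1.034 g H₂O ÷ 18.015 g/mol = 0.11479 mol
mass O = 1.443 − (0.91920 + 0.11571) = 0.40809 g → mol O = 0.40809 ÷ 15.999 = 0.025507 mol
Divide by the smallest (0.025507 mol): C 3.000, H 4.500, O 1.000
Multiplying each by 2 gives whole numbers: C 6.00, H 9.00, O 2.00
Empirical formula: C6H9O2
Empirical-formula mass = 113.14 g/mol; 226 ÷ 113.14 ≈ 2, so the molecular formula is C12H18O4.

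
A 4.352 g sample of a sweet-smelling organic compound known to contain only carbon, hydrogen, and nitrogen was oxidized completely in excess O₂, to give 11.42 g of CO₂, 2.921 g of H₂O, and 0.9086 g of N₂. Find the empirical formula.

mol C = 11.42 g CO₂ ÷ 44.009 g/mol = 0.25949 mol
mol H = 2 × 2.921 g H₂O ÷ 18.015 g/mol = 0.32429 mol
mol N = 2 × 0.9086 g N₂ ÷ 28.014 g/mol = 0.064868 mol
Divide by the smallest (0.064868 mol): C 4.000, H 4.999, N 1.000

C4H5N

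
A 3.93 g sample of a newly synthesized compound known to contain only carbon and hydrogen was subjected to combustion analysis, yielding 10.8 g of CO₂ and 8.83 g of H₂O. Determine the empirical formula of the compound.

mol C = 10.8 g CO₂ ÷ 44.009 g/mol = 0.2454 mol
mol H = 2 × 8.83 g H₂O ÷ 18.015 g/mol = 0.9803 mol
Divide by the smallest (0.2454 mol): C 1.000, H 3.995

CH4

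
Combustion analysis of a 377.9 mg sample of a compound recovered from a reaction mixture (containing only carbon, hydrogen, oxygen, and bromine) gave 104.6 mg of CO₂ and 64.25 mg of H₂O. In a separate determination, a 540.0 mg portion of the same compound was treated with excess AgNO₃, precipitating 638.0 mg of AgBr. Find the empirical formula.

CH3BrO4

mol C = 0.1046 g CO₂ ÷ 44.009 g/mol = 0.0023768 mol
mol H = 2 × 0.06425 g H₂O ÷ 18.015 g/mol = 0.0071329 mol
From the AgBr data: mol Br per gram of compound = (0.6380 ÷ 187.772) ÷ 0.5400 = 0.0062921 mol/g, so in the 0.3779 g combustion sample mol Br = 0.0023778 mol
mass O = 0.3779 − (0.028548 + 0.0071900 + 0.18999) = 0.15217 g → mol O = 0.15217 ÷ 15.999 = 0.0095111 mol
Divide by the smallest (0.0023768 mol): C 1.000, H 3.001, Br 1.000, O 4.002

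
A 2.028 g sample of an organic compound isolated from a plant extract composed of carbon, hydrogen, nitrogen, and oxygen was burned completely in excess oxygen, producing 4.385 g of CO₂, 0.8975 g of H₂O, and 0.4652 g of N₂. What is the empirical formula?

mol C = 4.385 g CO₂ ÷ 44.009 g/mol = 0.099639 mol
mol H = 2 × 0.8975 g H₂O ÷ 18.015 g/mol = 0.099639 mol
mol N = 2 × 0.4652 g N₂ ÷ 28.014 g/mol = 0.033212 mol
mass O = 2.028 − (1.1968 + 0.10044 + 0.46520) = 0.26560 g → mol O = 0.26560 ÷ 15.999 = 0.016601 mol
Divide by the smallest (0.016601 mol): C 6.002, H 6.002, N 2.001, O 1.000

C6H6N2O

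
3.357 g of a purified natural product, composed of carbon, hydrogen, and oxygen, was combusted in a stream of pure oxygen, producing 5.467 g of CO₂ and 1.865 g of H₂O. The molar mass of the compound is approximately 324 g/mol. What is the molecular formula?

mol C = 5.467 g CO₂ ÷ 44.009 g/mol = 0.12422 mol
mol H = 2 × 1.865 g H₂O ÷ 18.015 g/mol = 0.20705 mol
mass O = 3.357 − (1.4921 + 0.20871) = 1.6562 g → mol O = 1.6562 ÷ 15.999 = 0.10352 mol
Divide by the smallest (0.10352 mol): C 1.200, H 2.000, O 1.000
Multiplying each by 5 gives whole numbers: C 6.00, H 10.00, O 5.00
Empirical formula: C6H10O5
Empirical-formula mass = 162.14 g/mol; 324 ÷ 162.14 ≈ 2, so the molecular formula is C12H20O10.

C12H20O10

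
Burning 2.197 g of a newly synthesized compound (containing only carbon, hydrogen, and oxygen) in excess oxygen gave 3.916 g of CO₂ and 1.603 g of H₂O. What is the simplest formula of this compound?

C3H6O2

mol C = 3.916 g CO₂ ÷ 44.009 g/mol = 0.088982 mol
mol H = 2 × 1.603 g H₂O ÷ 18.015 g/mol = 0.17796 mol
mass O = 2.197 − (1.0688 + 0.17939) = 0.94885 g → mol O = 0.94885 ÷ 15.999 = 0.059307 mol
Divide by the smallest (0.059307 mol): C 1.500, H 3.001, O 1.000
Multiplying each by 2 gives whole numbers: C 3.00, H 6.00, O 2.00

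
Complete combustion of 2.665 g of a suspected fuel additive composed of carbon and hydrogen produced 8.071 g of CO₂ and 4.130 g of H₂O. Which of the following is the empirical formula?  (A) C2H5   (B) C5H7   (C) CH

(A) C2H5

mol C = 8.071 g CO₂ ÷ 44.009 g/mol = 0.18339 mol
mol H = 2 × 4.130 g H₂O ÷ 18.015 g/mol = 0.45851 mol
Divide by the smallest (0.18339 mol): C 1.000, H 2.500
Multiplying each by 2 gives whole numbers: C 2.00, H 5.00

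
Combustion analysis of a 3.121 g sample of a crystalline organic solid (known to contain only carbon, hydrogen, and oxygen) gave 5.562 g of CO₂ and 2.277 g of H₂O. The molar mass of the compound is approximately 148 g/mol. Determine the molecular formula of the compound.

C6H12O4

mol C = 5.562 g CO₂ ÷ 44.009 g/mol = 0.12638 mol
mol H = 2 × 2.277 g H₂O ÷ 18.015 g/mol = 0.25279 mol
mass O = 3.121 − (1.5180 + 0.25481) = 1.3482 g → mol O = 1.3482 ÷ 15.999 = 0.084268 mol
Divide by the smallest (0.084268 mol): C 1.500, H 3.000, O 1.000
Multiplying each by 2 gives whole numbers: C 3.00, H 6.00, O 2.00
Empirical formula: C3H6O2
Empirical-formula mass = 74.08 g/mol; 148 ÷ 74.08 ≈ 2, so the molecular formula is C6H12O4.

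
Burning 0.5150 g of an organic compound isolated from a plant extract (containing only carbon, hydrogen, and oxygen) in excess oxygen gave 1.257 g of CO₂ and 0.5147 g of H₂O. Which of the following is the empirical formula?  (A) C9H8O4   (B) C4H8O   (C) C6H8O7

mol C = 1.257 g CO₂ ÷ 44.009 g/mol = 0.028562 mol
mol H = 2 × 0.5147 g H₂O ÷ 18.015 g/mol = 0.057141 mol
mass O = 0.5150 − (0.34306 + 0.057598) = 0.11434 g → mol O = 0.11434 ÷ 15.999 = 0.0071467 mol
Divide by the smallest (0.0071467 mol): C 3.997, H 7.996, O 1.000

(B) C4H8O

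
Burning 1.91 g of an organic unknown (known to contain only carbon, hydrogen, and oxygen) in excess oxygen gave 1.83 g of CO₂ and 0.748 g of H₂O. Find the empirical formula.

mol C = 1.83 g CO₂ ÷ 44.009 g/mol = 0.04158 mol
mol H = 2 × 0.748 g H₂O ÷ 18.015 g/mol = 0.08304 mol
mass O = 1.91 − (0.4994 + 0.08371) = 1.327 g → mol O = 1.327 ÷ 15.999 = 0.08293 mol
Divide by the smallest (0.04158 mol): C 1.000, H 1.997, O 1.994

CH2O2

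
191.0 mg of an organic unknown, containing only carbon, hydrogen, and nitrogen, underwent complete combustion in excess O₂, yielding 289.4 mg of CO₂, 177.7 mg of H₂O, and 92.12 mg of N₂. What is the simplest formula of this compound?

mol C = 0.2894 g CO₂ ÷ 44.009 g/mol = 0.0065759 mol
mol H = 2 × 0.1777 g H₂O ÷ 18.015 g/mol = 0.019728 mol
mol N = 2 × 0.09212 g N₂ ÷ 28.014 g/mol = 0.0065767 mol
Divide by the smallest (0.0065759 mol): C 1.000, H 3.000, N 1.000

CH3N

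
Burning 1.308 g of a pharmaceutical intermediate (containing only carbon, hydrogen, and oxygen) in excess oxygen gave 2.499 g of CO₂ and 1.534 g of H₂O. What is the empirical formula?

mol C = 2.499 g CO₂ ÷ 44.009 g/mol = 0.056784 mol
mol H = 2 × 1.534 g H₂O ÷ 18.015 g/mol = 0.17030 mol
mass O = 1.308 − (0.68203 + 0.17166) = 0.45430 g → mol O = 0.45430 ÷ 15.999 = 0.028396 mol
Divide by the smallest (0.028396 mol): C 2.000, H 5.997, O 1.000

C2H6O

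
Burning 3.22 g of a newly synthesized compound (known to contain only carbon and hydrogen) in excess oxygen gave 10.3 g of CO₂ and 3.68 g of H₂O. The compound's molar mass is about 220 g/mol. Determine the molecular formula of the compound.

C16H28

mol C = 10.3 g CO₂ ÷ 44.009 g/mol = 0.2340 mol
mol H = 2 × 3.68 g H₂O ÷ 18.015 g/mol = 0.4085 mol
Divide by the smallest (0.2340 mol): C 1.000, H 1.746
Multiplying each by 4 gives whole numbers: C 4.00, H 6.98
Empirical formula: C4H7
Empirical-formula mass = 55.10 g/mol; 220 ÷ 55.10 ≈ 4, so the molecular formula is C16H28.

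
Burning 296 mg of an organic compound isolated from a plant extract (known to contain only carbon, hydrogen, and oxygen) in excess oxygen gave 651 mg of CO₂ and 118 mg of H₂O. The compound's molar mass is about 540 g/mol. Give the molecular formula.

mol C = 0.651 g CO₂ ÷ 44.009 g/mol = 0.01479 mol
mol H = 2 × 0.118 g H₂O ÷ 18.015 g/mol = 0.01310 mol
mass O = 0.296 − (0.1777 + 0.01320) = 0.1051 g → mol O = 0.1051 ÷ 15.999 = 0.006571 mol
Divide by the smallest (0.006571 mol): C 2.251, H 1.994, O 1.000
Multiplying each by 4 gives whole numbers: C 9.01, H 7.98, O 4.00
Empirical formula: C9H8O4
Empirical-formula mass = 180.16 g/mol; 540 ÷ 180.16 ≈ 3, so the molecular formula is C27H24O12.

C27H24O12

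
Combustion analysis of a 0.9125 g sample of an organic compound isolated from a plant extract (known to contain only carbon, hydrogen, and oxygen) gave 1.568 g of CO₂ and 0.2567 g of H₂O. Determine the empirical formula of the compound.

mol C = 1.568 g CO₂ ÷ 44.009 g/mol = 0.035629 mol
mol H = 2 × 0.2567 g H₂O ÷ 18.015 g/mol = 0.028498 mol
mass O = 0.9125 − (0.42794 + 0.028726) = 0.45583 g → mol O = 0.45583 ÷ 15.999 = 0.028491 mol
Divide by the smallest (0.028491 mol): C 1.251, H 1.000, O 1.000
Multiplying each by 4 gives whole numbers: C 5.00, H 4.00, O 4.00

C5H4O4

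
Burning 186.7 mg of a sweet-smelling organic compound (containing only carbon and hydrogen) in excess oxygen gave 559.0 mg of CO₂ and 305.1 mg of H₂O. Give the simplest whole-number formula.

C3H8

mol C = 0.5590 g CO₂ ÷ 44.009 g/mol = 0.012702 mol
mol H = 2 × 0.3051 g H₂O ÷ 18.015 g/mol = 0.033872 mol
Divide by the smallest (0.012702 mol): C 1.000, H 2.667
Multiplying each by 3 gives whole numbers: C 3.00, H 8.00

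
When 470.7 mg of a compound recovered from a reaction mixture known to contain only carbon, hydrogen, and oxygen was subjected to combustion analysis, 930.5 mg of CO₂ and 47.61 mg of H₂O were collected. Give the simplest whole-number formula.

C8H2O5

mol C = 0.9305 g CO₂ ÷ 44.009 g/mol = 0.021143 mol
mol H = 2 × 0.04761 g H₂O ÷ 18.015 g/mol = 0.0052856 mol
mass O = 0.4707 − (0.25395 + 0.0053279) = 0.21142 g → mol O = 0.21142 ÷ 15.999 = 0.013214 mol
Divide by the smallest (0.0052856 mol): C 4.000, H 1.000, O 2.500
Multiplying each by 2 gives whole numbers: C 8.00, H 2.00, O 5.00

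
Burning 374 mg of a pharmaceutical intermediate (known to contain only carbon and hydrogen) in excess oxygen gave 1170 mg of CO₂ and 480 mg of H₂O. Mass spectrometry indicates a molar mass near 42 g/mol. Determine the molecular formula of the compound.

mol C = 1.17 g CO₂ ÷ 44.009 g/mol = 0.02659 mol
mol H = 2 × 0.480 g H₂O ÷ 18.015 g/mol = 0.05329 mol
Divide by the smallest (0.02659 mol): C 1.000, H 2.004
Empirical formula: CH2
Empirical-formula mass = 14.03 g/mol; 42 ÷ 14.03 ≈ 3, so the molecular formula is C3H6.

C3H6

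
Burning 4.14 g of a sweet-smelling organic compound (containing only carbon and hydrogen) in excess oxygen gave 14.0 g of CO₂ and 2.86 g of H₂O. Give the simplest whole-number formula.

CH

mol C = 14.0 g CO₂ ÷ 44.009 g/mol = 0.3181 mol
mol H = 2 × 2.86 g H₂O ÷ 18.015 g/mol = 0.3175 mol
Divide by the smallest (0.3175 mol): C 1.002, H 1.000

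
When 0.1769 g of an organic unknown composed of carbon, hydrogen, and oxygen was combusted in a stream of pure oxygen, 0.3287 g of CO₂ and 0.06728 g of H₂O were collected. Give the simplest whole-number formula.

mol C = 0.3287 g CO₂ ÷ 44.009 g/mol = 0.0074689 mol
mol H = 2 × 0.06728 g H₂O ÷ 18.015 g/mol = 0.0074693 mol
mass O = 0.1769 − (0.089709 + 0.0075291) = 0.079662 g → mol O = 0.079662 ÷ 15.999 = 0.0049792 mol
Divide by the smallest (0.0049792 mol): C 1.500, H 1.500, O 1.000
Multiplying each by 2 gives whole numbers: C 3.00, H 3.00, O 2.00

C3H3O2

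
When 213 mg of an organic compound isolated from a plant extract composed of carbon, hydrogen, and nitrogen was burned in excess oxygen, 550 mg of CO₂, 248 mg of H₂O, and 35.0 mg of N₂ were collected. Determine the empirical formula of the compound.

C5H11N

mol C = 0.550 g CO₂ ÷ 44.009 g/mol = 0.01250 mol
mol H = 2 × 0.248 g H₂O ÷ 18.015 g/mol = 0.02753 mol
mol N = 2 × 0.0350 g N₂ ÷ 28.014 g/mol = 0.002499 mol
Divide by the smallest (0.002499 mol): C 5.001, H 11.019, N 1.000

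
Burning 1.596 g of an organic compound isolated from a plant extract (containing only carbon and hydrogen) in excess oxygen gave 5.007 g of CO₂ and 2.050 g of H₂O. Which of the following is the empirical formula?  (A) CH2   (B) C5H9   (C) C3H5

(A) CH2

mol C = 5.007 g CO₂ ÷ 44.009 g/mol = 0.11377 mol
mol H = 2 × 2.050 g H₂O ÷ 18.015 g/mol = 0.22759 mol
Divide by the smallest (0.11377 mol): C 1.000, H 2.000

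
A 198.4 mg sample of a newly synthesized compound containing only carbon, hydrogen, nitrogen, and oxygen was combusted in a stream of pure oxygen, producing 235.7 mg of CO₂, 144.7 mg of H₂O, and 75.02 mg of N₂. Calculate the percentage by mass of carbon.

32.42%

mol C = 0.2357 g CO₂ ÷ 44.009 g/mol = 0.0053557 mol
mol H = 2 × 0.1447 g H₂O ÷ 18.015 g/mol = 0.016064 mol
mol N = 2 × 0.07502 g N₂ ÷ 28.014 g/mol = 0.0053559 mol
mass O = 0.1984 − (0.064328 + 0.016193 + 0.075020) = 0.042860 g → mol O = 0.042860 ÷ 15.999 = 0.0026789 mol
mass % C = 0.064328 g ÷ 0.1984 g × 100%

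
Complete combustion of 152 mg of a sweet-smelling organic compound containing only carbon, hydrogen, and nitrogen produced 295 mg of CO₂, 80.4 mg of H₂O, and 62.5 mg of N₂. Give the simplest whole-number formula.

C3H4N2

mol C = 0.295 g CO₂ ÷ 44.009 g/mol = 0.006703 mol
mol H = 2 × 0.0804 g H₂O ÷ 18.015 g/mol = 0.008926 mol
mol N = 2 × 0.0625 g N₂ ÷ 28.014 g/mol = 0.004462 mol
Divide by the smallest (0.004462 mol): C 1.502, H 2.000, N 1.000
Multiplying each by 2 gives whole numbers: C 3.00, H 4.00, N 2.00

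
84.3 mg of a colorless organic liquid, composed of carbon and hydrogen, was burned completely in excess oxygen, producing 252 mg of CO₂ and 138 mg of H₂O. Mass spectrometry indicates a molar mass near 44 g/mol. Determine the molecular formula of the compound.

C3H8

mol C = 0.252 g CO₂ ÷ 44.009 g/mol = 0.005726 mol
mol H = 2 × 0.138 g H₂O ÷ 18.015 g/mol = 0.01532 mol
Divide by the smallest (0.005726 mol): C 1.000, H 2.676
Multiplying each by 3 gives whole numbers: C 3.00, H 8.03
Empirical formula: C3H8
Empirical-formula mass = 44.10 g/mol; 44 ÷ 44.10 ≈ 1, so the molecular formula is C3H8.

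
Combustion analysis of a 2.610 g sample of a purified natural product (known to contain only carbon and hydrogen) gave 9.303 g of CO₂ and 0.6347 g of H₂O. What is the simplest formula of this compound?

mol C = 9.303 g CO₂ ÷ 44.009 g/mol = 0.21139 mol
mol H = 2 × 0.6347 g H₂O ÷ 18.015 g/mol = 0.070464 mol
Divide by the smallest (0.070464 mol): C 3.000, H 1.000

C3H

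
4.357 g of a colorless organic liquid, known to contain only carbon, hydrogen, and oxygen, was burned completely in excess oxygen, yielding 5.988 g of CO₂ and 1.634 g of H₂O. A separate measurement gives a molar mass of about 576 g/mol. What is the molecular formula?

C18H24O21

mol C = 5.988 g CO₂ ÷ 44.009 g/mol = 0.13606 mol
mol H = 2 × 1.634 g H₂O ÷ 18.015 g/mol = 0.18140 mol
mass O = 4.357 − (1.6343 + 0.18286) = 2.5399 g → mol O = 2.5399 ÷ 15.999 = 0.15875 mol
Divide by the smallest (0.13606 mol): C 1.000, H 1.333, O 1.167
Multiplying each by 6 gives whole numbers: C 6.00, H 8.00, O 7.00
Empirical formula: C6H8O7
Empirical-formula mass = 192.12 g/mol; 576 ÷ 192.12 ≈ 3, so the molecular formula is C18H24O21.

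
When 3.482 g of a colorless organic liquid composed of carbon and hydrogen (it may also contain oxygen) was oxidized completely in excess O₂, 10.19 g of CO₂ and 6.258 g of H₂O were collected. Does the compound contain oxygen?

no

mol C = 10.19 g CO₂ ÷ 44.009 g/mol = 0.23154 mol
mol H = 2 × 6.258 g H₂O ÷ 18.015 g/mol = 0.69475 mol
C and H together account for 3.4814 g — essentially the entire 3.482 g sample — so the compound contains no oxygen.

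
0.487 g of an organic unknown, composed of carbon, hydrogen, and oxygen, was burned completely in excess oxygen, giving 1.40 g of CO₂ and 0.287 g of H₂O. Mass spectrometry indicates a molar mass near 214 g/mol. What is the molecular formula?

mol C = 1.40 g CO₂ ÷ 44.009 g/mol = 0.03181 mol
mol H = 2 × 0.287 g H₂O ÷ 18.015 g/mol = 0.03186 mol
mass O = 0.487 − (0.3821 + 0.03212) = 0.07279 g → mol O = 0.07279 ÷ 15.999 = 0.004550 mol
Divide by the smallest (0.004550 mol): C 6.992, H 7.003, O 1.000
Empirical formula: C7H7O
Empirical-formula mass = 107.13 g/mol; 214 ÷ 107.13 ≈ 2, so the molecular formula is C14H14O2.

C14H14O2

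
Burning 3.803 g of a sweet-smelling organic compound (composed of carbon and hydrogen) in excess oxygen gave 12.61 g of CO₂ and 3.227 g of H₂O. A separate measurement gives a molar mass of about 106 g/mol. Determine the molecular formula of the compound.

C8H10

mol C = 12.61 g CO₂ ÷ 44.009 g/mol = 0.28653 mol
mol H = 2 × 3.227 g H₂O ÷ 18.015 g/mol = 0.35826 mol
Divide by the smallest (0.28653 mol): C 1.000, H 1.250
Multiplying each by 4 gives whole numbers: C 4.00, H 5.00
Empirical formula: C4H5
Empirical-formula mass = 53.08 g/mol; 106 ÷ 53.08 ≈ 2, so the molecular formula is C8H10.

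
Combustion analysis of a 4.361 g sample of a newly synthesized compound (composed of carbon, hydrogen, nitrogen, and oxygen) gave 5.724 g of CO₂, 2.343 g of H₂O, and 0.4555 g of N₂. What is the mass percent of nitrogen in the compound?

mol C = 5.724 g CO₂ ÷ 44.009 g/mol = 0.13006 mol
mol H = 2 × 2.343 g H₂O ÷ 18.015 g/mol = 0.26012 mol
mol N = 2 × 0.4555 g N₂ ÷ 28.014 g/mol = 0.032519 mol
mass O = 4.361 − (1.5622 + 0.26220 + 0.45550) = 2.0811 g → mol O = 2.0811 ÷ 15.999 = 0.13008 mol
mass % N = 0.45550 g ÷ 4.361 g × 100%

10.44%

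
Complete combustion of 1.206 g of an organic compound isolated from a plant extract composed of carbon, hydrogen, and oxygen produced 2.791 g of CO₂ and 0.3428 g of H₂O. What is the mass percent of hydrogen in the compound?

3.18%

mol C = 2.791 g CO₂ ÷ 44.009 g/mol = 0.063419 mol
mol H = 2 × 0.3428 g H₂O ÷ 18.015 g/mol = 0.038057 mol
mass O = 1.206 − (0.76172 + 0.038362) = 0.40591 g → mol O = 0.40591 ÷ 15.999 = 0.025371 mol
mass % H = 0.038362 g ÷ 1.206 g × 100%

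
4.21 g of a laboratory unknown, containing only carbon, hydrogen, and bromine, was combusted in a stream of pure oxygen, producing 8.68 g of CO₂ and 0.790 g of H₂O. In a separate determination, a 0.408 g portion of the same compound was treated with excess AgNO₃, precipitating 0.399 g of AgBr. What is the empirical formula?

C9H4Br

mol C = 8.68 g CO₂ ÷ 44.009 g/mol = 0.1972 mol
mol H = 2 × 0.790 g H₂O ÷ 18.015 g/mol = 0.08770 mol
From the AgBr data: mol Br per gram of compound = (0.399 ÷ 187.772) ÷ 0.408 = 0.005208 mol/g, so in the 4.21 g combustion sample mol Br = 0.02193 mol
Divide by the smallest (0.02193 mol): C 8.995, H 4.000, Br 1.000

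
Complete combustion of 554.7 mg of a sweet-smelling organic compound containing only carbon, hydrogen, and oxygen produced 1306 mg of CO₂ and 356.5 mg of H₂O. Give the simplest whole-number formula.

mol C = 1.306 g CO₂ ÷ 44.009 g/mol = 0.029676 mol
mol H = 2 × 0.3565 g H₂O ÷ 18.015 g/mol = 0.039578 mol
mass O = 0.5547 − (0.35644 + 0.039895) = 0.15837 g → mol O = 0.15837 ÷ 15.999 = 0.0098987 mol
Divide by the smallest (0.0098987 mol): C 2.998, H 3.998, O 1.000

C3H4O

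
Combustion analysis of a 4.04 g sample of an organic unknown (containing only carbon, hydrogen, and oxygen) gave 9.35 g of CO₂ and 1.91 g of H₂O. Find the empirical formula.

mol C = 9.35 g CO₂ ÷ 44.009 g/mol = 0.2125 mol
mol H = 2 × 1.91 g H₂O ÷ 18.015 g/mol = 0.2120 mol
mass O = 4.04 − (2.552 + 0.2137) = 1.274 g → mol O = 1.274 ÷ 15.999 = 0.07966 mol
Divide by the smallest (0.07966 mol): C 2.667, H 2.662, O 1.000
Multiplying each by 3 gives whole numbers: C 8.00, H 7.99, O 3.00

C8H8O3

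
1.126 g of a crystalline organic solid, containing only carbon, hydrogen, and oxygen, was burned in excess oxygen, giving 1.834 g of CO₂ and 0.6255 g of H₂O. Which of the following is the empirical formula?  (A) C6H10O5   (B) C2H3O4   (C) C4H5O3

(A) C6H10O5

mol C = 1.834 g CO₂ ÷ 44.009 g/mol = 0.041673 mol
mol H = 2 × 0.6255 g H₂O ÷ 18.015 g/mol = 0.069442 mol
mass O = 1.126 − (0.50054 + 0.069998) = 0.55546 g → mol O = 0.55546 ÷ 15.999 = 0.034719 mol
Divide by the smallest (0.034719 mol): C 1.200, H 2.000, O 1.000
Multiplying each by 5 gives whole numbers: C 6.00, H 10.00, O 5.00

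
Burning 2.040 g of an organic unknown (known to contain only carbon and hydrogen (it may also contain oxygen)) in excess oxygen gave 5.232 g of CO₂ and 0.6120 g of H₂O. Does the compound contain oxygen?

yes

mol C = 5.232 g CO₂ ÷ 44.009 g/mol = 0.11888 mol
mol H = 2 × 0.6120 g H₂O ÷ 18.015 g/mol = 0.067943 mol
C and H account for only 1.4964 g of the 2.040 g sample; the remaining 0.54359 g must be oxygen.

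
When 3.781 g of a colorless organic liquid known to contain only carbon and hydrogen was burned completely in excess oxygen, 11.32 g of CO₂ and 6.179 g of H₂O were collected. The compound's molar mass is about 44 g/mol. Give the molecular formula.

C3H8

mol C = 11.32 g CO₂ ÷ 44.009 g/mol = 0.25722 mol
mol H = 2 × 6.179 g H₂O ÷ 18.015 g/mol = 0.68598 mol
Divide by the smallest (0.25722 mol): C 1.000, H 2.667
Multiplying each by 3 gives whole numbers: C 3.00, H 8.00
Empirical formula: C3H8
Empirical-formula mass = 44.10 g/mol; 44 ÷ 44.10 ≈ 1, so the molecular formula is C3H8.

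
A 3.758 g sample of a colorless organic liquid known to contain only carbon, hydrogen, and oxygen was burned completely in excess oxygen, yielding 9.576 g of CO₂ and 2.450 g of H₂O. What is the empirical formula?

mol C = 9.576 g CO₂ ÷ 44.009 g/mol = 0.21759 mol
mol H = 2 × 2.450 g H₂O ÷ 18.015 g/mol = 0.27200 mol
mass O = 3.758 − (2.6135 + 0.27417) = 0.87033 g → mol O = 0.87033 ÷ 15.999 = 0.054399 mol
Divide by the smallest (0.054399 mol): C 4.000, H 5.000, O 1.000

C4H5O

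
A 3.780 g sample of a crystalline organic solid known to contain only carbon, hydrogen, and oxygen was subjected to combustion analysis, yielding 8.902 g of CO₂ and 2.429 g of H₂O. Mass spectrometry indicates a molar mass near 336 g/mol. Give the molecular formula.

mol C = 8.902 g CO₂ ÷ 44.009 g/mol = 0.20228 mol
mol H = 2 × 2.429 g H₂O ÷ 18.015 g/mol = 0.26966 mol
mass O = 3.780 − (2.4295 + 0.27182) = 1.0786 g → mol O = 1.0786 ÷ 15.999 = 0.067419 mol
Divide by the smallest (0.067419 mol): C 3.000, H 4.000, O 1.000
Empirical formula: C3H4O
Empirical-formula mass = 56.06 g/mol; 336 ÷ 56.06 ≈ 6, so the molecular formula is C18H24O6.

C18H24O6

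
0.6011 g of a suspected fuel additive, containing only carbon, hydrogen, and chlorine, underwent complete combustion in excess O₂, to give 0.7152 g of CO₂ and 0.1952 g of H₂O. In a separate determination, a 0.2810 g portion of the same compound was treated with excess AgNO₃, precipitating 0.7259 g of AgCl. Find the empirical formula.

C3H4Cl2

mol C = 0.7152 g CO₂ ÷ 44.009 g/mol = 0.016251 mol
mol H = 2 × 0.1952 g H₂O ÷ 18.015 g/mol = 0.021671 mol
From the AgCl data: mol Cl per gram of compound = (0.7259 ÷ 143.318) ÷ 0.2810 = 0.018025 mol/g, so in the 0.6011 g combustion sample mol Cl = 0.010835 mol
Divide by the smallest (0.010835 mol): C 1.500, H 2.000, Cl 1.000
Multiplying each by 2 gives whole numbers: C 3.00, H 4.00, Cl 2.00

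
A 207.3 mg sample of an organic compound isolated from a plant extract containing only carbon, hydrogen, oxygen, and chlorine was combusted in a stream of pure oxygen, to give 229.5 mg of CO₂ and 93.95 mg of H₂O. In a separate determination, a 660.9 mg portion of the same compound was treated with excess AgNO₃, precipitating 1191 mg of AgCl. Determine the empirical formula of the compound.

C2H4ClO

mol C = 0.2295 g CO₂ ÷ 44.009 g/mol = 0.0052148 mol
mol H = 2 × 0.09395 g H₂O ÷ 18.015 g/mol = 0.010430 mol
From the AgCl data: mol Cl per gram of compound = (1.191 ÷ 143.318) ÷ 0.6609 = 0.012574 mol/g, so in the 0.2073 g combustion sample mol Cl = 0.0026066 mol
mass O = 0.2073 − (0.062635 + 0.010514 + 0.092404) = 0.041747 g → mol O = 0.041747 ÷ 15.999 = 0.0026093 mol
Divide by the smallest (0.0026066 mol): C 2.001, H 4.001, Cl 1.000, O 1.001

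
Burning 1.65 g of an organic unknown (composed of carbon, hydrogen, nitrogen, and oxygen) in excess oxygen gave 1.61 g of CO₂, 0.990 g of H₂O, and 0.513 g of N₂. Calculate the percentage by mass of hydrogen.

6.7%

mol C = 1.61 g CO₂ ÷ 44.009 g/mol = 0.03658 mol
mol H = 2 × 0.990 g H₂O ÷ 18.015 g/mol = 0.1099 mol
mol N = 2 × 0.513 g N₂ ÷ 28.014 g/mol = 0.03662 mol
mass O = 1.65 − (0.4394 + 0.1108 + 0.5130) = 0.5868 g → mol O = 0.5868 ÷ 15.999 = 0.03668 mol
mass % H = 0.1108 g ÷ 1.65 g × 100%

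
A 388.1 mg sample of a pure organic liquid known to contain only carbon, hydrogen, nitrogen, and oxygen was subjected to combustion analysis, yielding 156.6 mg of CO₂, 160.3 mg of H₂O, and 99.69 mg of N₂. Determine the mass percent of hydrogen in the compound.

4.62%

mol C = 0.1566 g CO₂ ÷ 44.009 g/mol = 0.0035584 mol
mol H = 2 × 0.1603 g H₂O ÷ 18.015 g/mol = 0.017796 mol
mol N = 2 × 0.09969 g N₂ ÷ 28.014 g/mol = 0.0071172 mol
mass O = 0.3881 − (0.042739 + 0.017939 + 0.099690) = 0.22773 g → mol O = 0.22773 ÷ 15.999 = 0.014234 mol
mass % H = 0.017939 g ÷ 0.3881 g × 100%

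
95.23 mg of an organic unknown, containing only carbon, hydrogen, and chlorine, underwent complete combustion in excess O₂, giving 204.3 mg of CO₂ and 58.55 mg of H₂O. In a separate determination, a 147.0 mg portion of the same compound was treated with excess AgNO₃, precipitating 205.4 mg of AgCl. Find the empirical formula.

C5H7Cl

mol C = 0.2043 g CO₂ ÷ 44.009 g/mol = 0.0046422 mol
mol H = 2 × 0.05855 g H₂O ÷ 18.015 g/mol = 0.0065001 mol
From the AgCl data: mol Cl per gram of compound = (0.2054 ÷ 143.318) ÷ 0.1470 = 0.0097495 mol/g, so in the 0.09523 g combustion sample mol Cl = 0.00092844 mol
Divide by the smallest (0.00092844 mol): C 5.000, H 7.001, Cl 1.000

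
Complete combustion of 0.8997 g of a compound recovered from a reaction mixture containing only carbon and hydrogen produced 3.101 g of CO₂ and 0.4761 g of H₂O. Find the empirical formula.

C4H3

mol C = 3.101 g CO₂ ÷ 44.009 g/mol = 0.070463 mol
mol H = 2 × 0.4761 g H₂O ÷ 18.015 g/mol = 0.052856 mol
Divide by the smallest (0.052856 mol): C 1.333, H 1.000
Multiplying each by 3 gives whole numbers: C 4.00, H 3.00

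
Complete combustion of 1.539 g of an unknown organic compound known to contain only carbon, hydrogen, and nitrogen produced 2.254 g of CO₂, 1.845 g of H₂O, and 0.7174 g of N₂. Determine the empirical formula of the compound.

mol C = 2.254 g CO₂ ÷ 44.009 g/mol = 0.051217 mol
mol H = 2 × 1.845 g H₂O ÷ 18.015 g/mol = 0.20483 mol
mol N = 2 × 0.7174 g N₂ ÷ 28.014 g/mol = 0.051217 mol
Divide by the smallest (0.051217 mol): C 1.000, H 3.999, N 1.000

CH4N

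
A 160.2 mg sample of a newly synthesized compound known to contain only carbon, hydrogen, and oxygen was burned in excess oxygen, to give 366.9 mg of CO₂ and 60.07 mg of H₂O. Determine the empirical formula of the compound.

C5H4O2

mol C = 0.3669 g CO₂ ÷ 44.009 g/mol = 0.0083369 mol
mol H = 2 × 0.06007 g H₂O ÷ 18.015 g/mol = 0.0066689 mol
mass O = 0.1602 − (0.10013 + 0.0067222) = 0.053343 g → mol O = 0.053343 ÷ 15.999 = 0.0033341 mol
Divide by the smallest (0.0033341 mol): C 2.500, H 2.000, O 1.000
Multiplying each by 2 gives whole numbers: C 5.00, H 4.00, O 2.00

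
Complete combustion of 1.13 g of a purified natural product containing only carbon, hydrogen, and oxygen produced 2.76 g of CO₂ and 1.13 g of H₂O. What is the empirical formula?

mol C = 2.76 g CO₂ ÷ 44.009 g/mol = 0.06271 mol
mol H = 2 × 1.13 g H₂O ÷ 18.015 g/mol = 0.1255 mol
mass O = 1.13 − (0.7533 + 0.1265) = 0.2503 g → mol O = 0.2503 ÷ 15.999 = 0.01564 mol
Divide by the smallest (0.01564 mol): C 4.009, H 8.019, O 1.000

C4H8O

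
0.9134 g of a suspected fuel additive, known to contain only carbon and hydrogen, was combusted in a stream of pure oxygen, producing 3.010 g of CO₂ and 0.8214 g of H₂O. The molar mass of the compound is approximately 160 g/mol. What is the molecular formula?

mol C = 3.010 g CO₂ ÷ 44.009 g/mol = 0.068395 mol
mol H = 2 × 0.8214 g H₂O ÷ 18.015 g/mol = 0.091191 mol
Divide by the smallest (0.068395 mol): C 1.000, H 1.333
Multiplying each by 3 gives whole numbers: C 3.00, H 4.00
Empirical formula: C3H4
Empirical-formula mass = 40.06 g/mol; 160 ÷ 40.06 ≈ 4, so the molecular formula is C12H16.

C12H16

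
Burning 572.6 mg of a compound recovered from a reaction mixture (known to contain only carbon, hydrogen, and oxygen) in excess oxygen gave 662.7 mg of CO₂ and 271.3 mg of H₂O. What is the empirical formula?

C2H4O3

mol C = 0.6627 g CO₂ ÷ 44.009 g/mol = 0.015058 mol
mol H = 2 × 0.2713 g H₂O ÷ 18.015 g/mol = 0.030119 mol
mass O = 0.5726 − (0.18087 + 0.030360) = 0.36137 g → mol O = 0.36137 ÷ 15.999 = 0.022587 mol
Divide by the smallest (0.015058 mol): C 1.000, H 2.000, O 1.500
Multiplying each by 2 gives whole numbers: C 2.00, H 4.00, O 3.00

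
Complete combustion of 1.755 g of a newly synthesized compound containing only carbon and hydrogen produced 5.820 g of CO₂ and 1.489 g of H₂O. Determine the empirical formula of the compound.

C4H5

mol C = 5.820 g CO₂ ÷ 44.009 g/mol = 0.13225 mol
mol H = 2 × 1.489 g H₂O ÷ 18.015 g/mol = 0.16531 mol
Divide by the smallest (0.13225 mol): C 1.000, H 1.250
Multiplying each by 4 gives whole numbers: C 4.00, H 5.00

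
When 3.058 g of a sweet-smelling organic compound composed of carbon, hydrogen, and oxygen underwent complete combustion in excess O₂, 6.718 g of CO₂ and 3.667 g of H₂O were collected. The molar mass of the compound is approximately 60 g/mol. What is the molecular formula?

mol C = 6.718 g CO₂ ÷ 44.009 g/mol = 0.15265 mol
mol H = 2 × 3.667 g H₂O ÷ 18.015 g/mol = 0.40711 mol
mass O = 3.058 − (1.8335 + 0.41036) = 0.81415 g → mol O = 0.81415 ÷ 15.999 = 0.050888 mol
Divide by the smallest (0.050888 mol): C 3.000, H 8.000, O 1.000
Empirical formula: C3H8O
Empirical-formula mass = 60.10 g/mol; 60 ÷ 60.10 ≈ 1, so the molecular formula is C3H8O.

C3H8O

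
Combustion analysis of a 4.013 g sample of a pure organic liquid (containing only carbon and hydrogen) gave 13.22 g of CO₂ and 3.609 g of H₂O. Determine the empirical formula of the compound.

mol C = 13.22 g CO₂ ÷ 44.009 g/mol = 0.30039 mol
mol H = 2 × 3.609 g H₂O ÷ 18.015 g/mol = 0.40067 mol
Divide by the smallest (0.30039 mol): C 1.000, H 1.334
Multiplying each by 3 gives whole numbers: C 3.00, H 4.00

C3H4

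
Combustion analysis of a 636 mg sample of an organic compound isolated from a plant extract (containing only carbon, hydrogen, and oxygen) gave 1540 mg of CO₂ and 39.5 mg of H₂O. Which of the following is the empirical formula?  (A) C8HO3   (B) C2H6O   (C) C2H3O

(A) C8HO3

mol C = 1.54 g CO₂ ÷ 44.009 g/mol = 0.03499 mol
mol H = 2 × 0.0395 g H₂O ÷ 18.015 g/mol = 0.004385 mol
mass O = 0.636 − (0.4203 + 0.004420) = 0.2113 g → mol O = 0.2113 ÷ 15.999 = 0.01321 mol
Divide by the smallest (0.004385 mol): C 7.980, H 1.000, O 3.011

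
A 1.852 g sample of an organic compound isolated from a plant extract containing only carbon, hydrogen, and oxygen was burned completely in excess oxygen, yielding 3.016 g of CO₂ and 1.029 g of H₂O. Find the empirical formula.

C6H10O5

mol C = 3.016 g CO₂ ÷ 44.009 g/mol = 0.068531 mol
mol H = 2 × 1.029 g H₂O ÷ 18.015 g/mol = 0.11424 mol
mass O = 1.852 − (0.82313 + 0.11515) = 0.91372 g → mol O = 0.91372 ÷ 15.999 = 0.057111 mol
Divide by the smallest (0.057111 mol): C 1.200, H 2.000, O 1.000
Multiplying each by 5 gives whole numbers: C 6.00, H 10.00, O 5.00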